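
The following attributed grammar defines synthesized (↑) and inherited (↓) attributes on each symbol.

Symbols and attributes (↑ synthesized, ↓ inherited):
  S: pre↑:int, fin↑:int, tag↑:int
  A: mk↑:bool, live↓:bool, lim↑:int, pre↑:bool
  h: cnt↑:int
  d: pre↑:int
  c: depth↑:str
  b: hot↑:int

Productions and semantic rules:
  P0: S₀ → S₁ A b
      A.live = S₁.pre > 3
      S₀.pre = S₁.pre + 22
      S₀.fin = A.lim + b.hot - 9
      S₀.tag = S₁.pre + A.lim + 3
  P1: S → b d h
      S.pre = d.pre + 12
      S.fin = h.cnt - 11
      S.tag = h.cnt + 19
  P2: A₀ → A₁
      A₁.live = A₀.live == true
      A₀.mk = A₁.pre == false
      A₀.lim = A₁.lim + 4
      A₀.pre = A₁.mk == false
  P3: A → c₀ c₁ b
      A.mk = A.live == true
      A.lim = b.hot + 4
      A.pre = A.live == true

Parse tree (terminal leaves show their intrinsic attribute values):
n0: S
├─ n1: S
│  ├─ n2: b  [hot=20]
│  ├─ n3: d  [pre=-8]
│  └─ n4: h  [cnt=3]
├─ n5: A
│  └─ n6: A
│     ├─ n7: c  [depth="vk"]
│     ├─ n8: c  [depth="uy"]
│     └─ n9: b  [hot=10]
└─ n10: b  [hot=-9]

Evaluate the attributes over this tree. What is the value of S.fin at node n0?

0

1. n2.hot = 20  [terminal]
2. n3.pre = -8  [terminal]
3. n4.cnt = 3  [terminal]
4. n1.pre = 4  [d.pre + 12]
5. n1.fin = -8  [h.cnt - 11]
6. n1.tag = 22  [h.cnt + 19]
7. n5.live = true  [S₁.pre > 3]
8. n6.live = true  [A₀.live == true]
9. n7.depth = "vk"  [terminal]
10. n8.depth = "uy"  [terminal]
11. n9.hot = 10  [terminal]
12. n6.mk = true  [A.live == true]
13. n6.lim = 14  [b.hot + 4]
14. n6.pre = true  [A.live == true]
15. n5.mk = false  [A₁.pre == false]
16. n5.lim = 18  [A₁.lim + 4]
17. n5.pre = false  [A₁.mk == false]
18. n10.hot = -9  [terminal]
19. n0.pre = 26  [S₁.pre + 22]
20. n0.fin = 0  [A.lim + b.hot - 9]
21. n0.tag = 25  [S₁.pre + A.lim + 3]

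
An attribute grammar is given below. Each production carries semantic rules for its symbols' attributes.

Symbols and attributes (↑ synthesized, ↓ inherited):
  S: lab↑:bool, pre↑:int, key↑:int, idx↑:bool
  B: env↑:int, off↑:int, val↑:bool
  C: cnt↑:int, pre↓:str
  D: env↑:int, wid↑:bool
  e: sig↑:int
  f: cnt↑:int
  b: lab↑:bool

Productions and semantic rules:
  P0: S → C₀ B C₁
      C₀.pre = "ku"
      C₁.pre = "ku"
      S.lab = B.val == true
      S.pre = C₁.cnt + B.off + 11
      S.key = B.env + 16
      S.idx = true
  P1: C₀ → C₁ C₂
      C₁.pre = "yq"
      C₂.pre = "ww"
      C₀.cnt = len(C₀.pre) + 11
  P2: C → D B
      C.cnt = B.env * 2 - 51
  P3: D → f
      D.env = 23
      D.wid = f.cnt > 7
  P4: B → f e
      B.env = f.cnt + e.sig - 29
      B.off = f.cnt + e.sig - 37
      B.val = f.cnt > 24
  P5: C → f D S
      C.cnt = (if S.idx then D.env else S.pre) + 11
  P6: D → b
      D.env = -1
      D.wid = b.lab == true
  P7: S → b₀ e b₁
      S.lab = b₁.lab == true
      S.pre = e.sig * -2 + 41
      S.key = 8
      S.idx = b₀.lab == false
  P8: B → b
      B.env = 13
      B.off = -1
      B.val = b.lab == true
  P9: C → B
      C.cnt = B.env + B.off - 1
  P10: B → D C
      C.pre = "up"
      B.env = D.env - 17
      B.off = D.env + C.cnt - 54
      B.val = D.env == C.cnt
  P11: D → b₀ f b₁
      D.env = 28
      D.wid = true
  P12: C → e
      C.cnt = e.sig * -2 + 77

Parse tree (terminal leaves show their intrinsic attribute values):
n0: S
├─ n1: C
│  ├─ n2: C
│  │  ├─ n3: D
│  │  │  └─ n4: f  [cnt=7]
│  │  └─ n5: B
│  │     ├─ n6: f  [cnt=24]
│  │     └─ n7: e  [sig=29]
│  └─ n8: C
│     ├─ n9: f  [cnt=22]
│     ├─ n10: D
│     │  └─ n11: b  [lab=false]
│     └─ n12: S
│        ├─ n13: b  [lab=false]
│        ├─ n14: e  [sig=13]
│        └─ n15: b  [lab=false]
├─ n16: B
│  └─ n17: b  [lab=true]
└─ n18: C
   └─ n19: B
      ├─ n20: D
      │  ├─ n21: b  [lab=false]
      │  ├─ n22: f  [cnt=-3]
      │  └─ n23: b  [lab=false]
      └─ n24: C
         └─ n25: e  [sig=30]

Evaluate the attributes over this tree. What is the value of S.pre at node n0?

11

1. n1.pre = "ku"  ["ku"]
2. n2.pre = "yq"  ["yq"]
3. n4.cnt = 7  [terminal]
4. n3.env = 23  [23]
5. n3.wid = false  [f.cnt > 7]
6. n6.cnt = 24  [terminal]
7. n7.sig = 29  [terminal]
8. n5.env = 24  [f.cnt + e.sig - 29]
9. n5.off = 16  [f.cnt + e.sig - 37]
10. n5.val = false  [f.cnt > 24]
11. n2.cnt = -3  [B.env * 2 - 51]
12. n8.pre = "ww"  ["ww"]
13. n9.cnt = 22  [terminal]
14. n11.lab = false  [terminal]
15. n10.env = -1  [-1]
16. n10.wid = false  [b.lab == true]
17. n13.lab = false  [terminal]
18. n14.sig = 13  [terminal]
19. n15.lab = false  [terminal]
20. n12.lab = false  [b₁.lab == true]
21. n12.pre = 15  [e.sig * -2 + 41]
22. n12.key = 8  [8]
23. n12.idx = true  [b₀.lab == false]
24. n8.cnt = 10  [(if S.idx then D.env else S.pre) + 11]
25. n1.cnt = 13  [len(C₀.pre) + 11]
26. n17.lab = true  [terminal]
27. n16.env = 13  [13]
28. n16.off = -1  [-1]
29. n16.val = true  [b.lab == true]
30. n18.pre = "ku"  ["ku"]
31. n21.lab = false  [terminal]
32. n22.cnt = -3  [terminal]
33. n23.lab = false  [terminal]
34. n20.env = 28  [28]
35. n20.wid = true  [true]
36. n24.pre = "up"  ["up"]
37. n25.sig = 30  [terminal]
38. n24.cnt = 17  [e.sig * -2 + 77]
39. n19.env = 11  [D.env - 17]
40. n19.off = -9  [D.env + C.cnt - 54]
41. n19.val = false  [D.env == C.cnt]
42. n18.cnt = 1  [B.env + B.off - 1]
43. n0.lab = true  [B.val == true]
44. n0.pre = 11  [C₁.cnt + B.off + 11]
45. n0.key = 29  [B.env + 16]
46. n0.idx = true  [true]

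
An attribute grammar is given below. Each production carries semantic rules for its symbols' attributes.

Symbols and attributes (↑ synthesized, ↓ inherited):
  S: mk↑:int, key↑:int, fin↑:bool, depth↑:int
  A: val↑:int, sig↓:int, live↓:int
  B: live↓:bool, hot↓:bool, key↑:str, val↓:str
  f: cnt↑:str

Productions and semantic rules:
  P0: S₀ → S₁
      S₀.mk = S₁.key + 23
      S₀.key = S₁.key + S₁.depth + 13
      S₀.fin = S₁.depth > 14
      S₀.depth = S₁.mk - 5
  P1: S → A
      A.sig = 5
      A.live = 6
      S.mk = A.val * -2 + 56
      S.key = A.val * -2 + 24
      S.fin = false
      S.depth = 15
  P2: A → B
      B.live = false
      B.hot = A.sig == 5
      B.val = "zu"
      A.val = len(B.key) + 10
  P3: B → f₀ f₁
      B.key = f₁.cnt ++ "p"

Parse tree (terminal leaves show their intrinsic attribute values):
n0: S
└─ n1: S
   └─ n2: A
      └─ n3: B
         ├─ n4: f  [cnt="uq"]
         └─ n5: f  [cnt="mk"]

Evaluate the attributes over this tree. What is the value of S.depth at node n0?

1. n2.sig = 5  [5]
2. n2.live = 6  [6]
3. n3.live = false  [false]
4. n3.hot = true  [A.sig == 5]
5. n3.val = "zu"  ["zu"]
6. n4.cnt = "uq"  [terminal]
7. n5.cnt = "mk"  [terminal]
8. n3.key = "mkp"  [f₁.cnt ++ "p"]
9. n2.val = 13  [len(B.key) + 10]
10. n1.mk = 30  [A.val * -2 + 56]
11. n1.key = -2  [A.val * -2 + 24]
12. n1.fin = false  [false]
13. n1.depth = 15  [15]
14. n0.mk = 21  [S₁.key + 23]
15. n0.key = 26  [S₁.key + S₁.depth + 13]
16. n0.fin = true  [S₁.depth > 14]
17. n0.depth = 25  [S₁.mk - 5]

25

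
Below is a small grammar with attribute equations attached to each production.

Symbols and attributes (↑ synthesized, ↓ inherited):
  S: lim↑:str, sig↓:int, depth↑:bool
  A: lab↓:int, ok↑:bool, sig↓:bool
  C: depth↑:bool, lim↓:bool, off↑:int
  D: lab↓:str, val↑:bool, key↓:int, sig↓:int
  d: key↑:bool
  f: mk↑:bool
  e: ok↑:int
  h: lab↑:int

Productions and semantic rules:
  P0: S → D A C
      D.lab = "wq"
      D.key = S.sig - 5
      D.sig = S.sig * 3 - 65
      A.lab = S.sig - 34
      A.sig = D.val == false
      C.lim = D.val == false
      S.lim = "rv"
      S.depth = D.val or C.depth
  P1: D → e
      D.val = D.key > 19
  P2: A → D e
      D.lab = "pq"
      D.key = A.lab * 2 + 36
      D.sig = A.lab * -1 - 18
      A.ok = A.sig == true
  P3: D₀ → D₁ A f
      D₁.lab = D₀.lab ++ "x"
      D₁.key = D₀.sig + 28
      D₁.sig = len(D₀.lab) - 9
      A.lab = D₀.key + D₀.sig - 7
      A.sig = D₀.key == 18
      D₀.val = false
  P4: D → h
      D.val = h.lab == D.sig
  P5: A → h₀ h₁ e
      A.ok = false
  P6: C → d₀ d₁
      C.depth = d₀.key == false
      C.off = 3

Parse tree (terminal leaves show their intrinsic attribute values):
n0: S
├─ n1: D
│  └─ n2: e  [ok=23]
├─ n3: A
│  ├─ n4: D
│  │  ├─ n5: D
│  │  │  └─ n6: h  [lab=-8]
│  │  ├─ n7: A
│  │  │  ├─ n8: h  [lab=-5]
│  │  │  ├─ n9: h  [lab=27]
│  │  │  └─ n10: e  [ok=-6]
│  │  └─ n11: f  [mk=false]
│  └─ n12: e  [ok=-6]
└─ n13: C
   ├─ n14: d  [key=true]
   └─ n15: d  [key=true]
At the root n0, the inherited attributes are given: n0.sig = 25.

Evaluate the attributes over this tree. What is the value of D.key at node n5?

19

1. n0.sig = 25  [given at root]
2. n1.lab = "wq"  ["wq"]
3. n1.key = 20  [S.sig - 5]
4. n1.sig = 10  [S.sig * 3 - 65]
5. n2.ok = 23  [terminal]
6. n1.val = true  [D.key > 19]
7. n3.lab = -9  [S.sig - 34]
8. n3.sig = false  [D.val == false]
9. n4.lab = "pq"  ["pq"]
10. n4.key = 18  [A.lab * 2 + 36]
11. n4.sig = -9  [A.lab * -1 - 18]
12. n5.lab = "pqx"  [D₀.lab ++ "x"]
13. n5.key = 19  [D₀.sig + 28]
14. n5.sig = -7  [len(D₀.lab) - 9]
15. n6.lab = -8  [terminal]
16. n5.val = false  [h.lab == D.sig]
17. n7.lab = 2  [D₀.key + D₀.sig - 7]
18. n7.sig = true  [D₀.key == 18]
19. n8.lab = -5  [terminal]
20. n9.lab = 27  [terminal]
21. n10.ok = -6  [terminal]
22. n7.ok = false  [false]
23. n11.mk = false  [terminal]
24. n4.val = false  [false]
25. n12.ok = -6  [terminal]
26. n3.ok = false  [A.sig == true]
27. n13.lim = false  [D.val == false]
28. n14.key = true  [terminal]
29. n15.key = true  [terminal]
30. n13.depth = false  [d₀.key == false]
31. n13.off = 3  [3]
32. n0.lim = "rv"  ["rv"]
33. n0.depth = true  [D.val or C.depth]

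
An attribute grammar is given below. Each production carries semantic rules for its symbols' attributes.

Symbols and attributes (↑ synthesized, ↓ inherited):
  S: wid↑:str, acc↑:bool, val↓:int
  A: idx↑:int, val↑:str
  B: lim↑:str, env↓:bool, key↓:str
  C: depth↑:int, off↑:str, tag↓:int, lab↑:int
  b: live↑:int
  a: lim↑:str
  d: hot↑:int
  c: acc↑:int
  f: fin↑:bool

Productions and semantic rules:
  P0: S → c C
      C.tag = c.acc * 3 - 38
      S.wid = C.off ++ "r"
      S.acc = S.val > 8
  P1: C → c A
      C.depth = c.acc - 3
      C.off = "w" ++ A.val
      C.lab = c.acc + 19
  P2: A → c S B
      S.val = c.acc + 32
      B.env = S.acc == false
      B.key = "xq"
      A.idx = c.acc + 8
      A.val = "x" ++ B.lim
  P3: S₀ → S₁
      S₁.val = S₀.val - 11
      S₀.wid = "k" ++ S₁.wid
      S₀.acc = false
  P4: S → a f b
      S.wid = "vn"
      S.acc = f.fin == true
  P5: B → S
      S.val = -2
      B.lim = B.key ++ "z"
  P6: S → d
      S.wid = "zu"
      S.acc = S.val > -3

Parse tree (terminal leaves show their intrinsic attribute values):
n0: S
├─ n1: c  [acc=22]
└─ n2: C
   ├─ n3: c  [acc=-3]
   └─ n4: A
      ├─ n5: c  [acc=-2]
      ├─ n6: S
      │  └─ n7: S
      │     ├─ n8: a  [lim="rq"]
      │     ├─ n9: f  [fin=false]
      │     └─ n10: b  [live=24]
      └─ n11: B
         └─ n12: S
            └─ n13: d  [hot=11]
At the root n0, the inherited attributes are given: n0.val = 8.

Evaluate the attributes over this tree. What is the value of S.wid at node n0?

1. n0.val = 8  [given at root]
2. n1.acc = 22  [terminal]
3. n2.tag = 28  [c.acc * 3 - 38]
4. n3.acc = -3  [terminal]
5. n5.acc = -2  [terminal]
6. n6.val = 30  [c.acc + 32]
7. n7.val = 19  [S₀.val - 11]
8. n8.lim = "rq"  [terminal]
9. n9.fin = false  [terminal]
10. n10.live = 24  [terminal]
11. n7.wid = "vn"  ["vn"]
12. n7.acc = false  [f.fin == true]
13. n6.wid = "kvn"  ["k" ++ S₁.wid]
14. n6.acc = false  [false]
15. n11.env = true  [S.acc == false]
16. n11.key = "xq"  ["xq"]
17. n12.val = -2  [-2]
18. n13.hot = 11  [terminal]
19. n12.wid = "zu"  ["zu"]
20. n12.acc = true  [S.val > -3]
21. n11.lim = "xqz"  [B.key ++ "z"]
22. n4.idx = 6  [c.acc + 8]
23. n4.val = "xxqz"  ["x" ++ B.lim]
24. n2.depth = -6  [c.acc - 3]
25. n2.off = "wxxqz"  ["w" ++ A.val]
26. n2.lab = 16  [c.acc + 19]
27. n0.wid = "wxxqzr"  [C.off ++ "r"]
28. n0.acc = false  [S.val > 8]

"wxxqzr"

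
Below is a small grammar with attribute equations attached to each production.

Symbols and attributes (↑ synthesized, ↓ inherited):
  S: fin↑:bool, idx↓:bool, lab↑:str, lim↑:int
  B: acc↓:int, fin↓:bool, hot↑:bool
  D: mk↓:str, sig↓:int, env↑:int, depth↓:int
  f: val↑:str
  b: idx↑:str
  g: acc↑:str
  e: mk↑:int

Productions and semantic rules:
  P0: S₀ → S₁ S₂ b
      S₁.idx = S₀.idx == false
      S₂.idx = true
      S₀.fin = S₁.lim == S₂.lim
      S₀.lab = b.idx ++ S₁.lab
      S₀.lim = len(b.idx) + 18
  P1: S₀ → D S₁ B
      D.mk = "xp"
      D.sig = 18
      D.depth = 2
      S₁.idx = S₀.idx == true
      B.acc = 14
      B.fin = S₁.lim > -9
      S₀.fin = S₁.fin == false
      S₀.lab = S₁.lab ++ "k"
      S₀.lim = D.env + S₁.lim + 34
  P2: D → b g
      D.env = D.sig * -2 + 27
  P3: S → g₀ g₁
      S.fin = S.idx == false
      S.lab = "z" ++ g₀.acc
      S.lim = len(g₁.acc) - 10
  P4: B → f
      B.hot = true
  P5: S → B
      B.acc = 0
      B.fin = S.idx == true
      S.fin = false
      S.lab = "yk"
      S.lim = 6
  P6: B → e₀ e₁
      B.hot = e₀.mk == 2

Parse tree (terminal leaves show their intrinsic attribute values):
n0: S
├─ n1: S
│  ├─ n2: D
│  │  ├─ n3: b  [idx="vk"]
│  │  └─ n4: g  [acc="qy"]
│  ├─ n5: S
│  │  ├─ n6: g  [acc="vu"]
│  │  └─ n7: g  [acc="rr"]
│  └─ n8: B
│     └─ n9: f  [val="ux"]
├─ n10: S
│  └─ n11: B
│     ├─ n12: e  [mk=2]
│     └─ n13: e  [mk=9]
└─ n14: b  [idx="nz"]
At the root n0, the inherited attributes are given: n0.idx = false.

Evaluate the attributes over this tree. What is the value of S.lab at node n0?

1. n0.idx = false  [given at root]
2. n1.idx = true  [S₀.idx == false]
3. n2.mk = "xp"  ["xp"]
4. n2.sig = 18  [18]
5. n2.depth = 2  [2]
6. n3.idx = "vk"  [terminal]
7. n4.acc = "qy"  [terminal]
8. n2.env = -9  [D.sig * -2 + 27]
9. n5.idx = true  [S₀.idx == true]
10. n6.acc = "vu"  [terminal]
11. n7.acc = "rr"  [terminal]
12. n5.fin = false  [S.idx == false]
13. n5.lab = "zvu"  ["z" ++ g₀.acc]
14. n5.lim = -8  [len(g₁.acc) - 10]
15. n8.acc = 14  [14]
16. n8.fin = true  [S₁.lim > -9]
17. n9.val = "ux"  [terminal]
18. n8.hot = true  [true]
19. n1.fin = true  [S₁.fin == false]
20. n1.lab = "zvuk"  [S₁.lab ++ "k"]
21. n1.lim = 17  [D.env + S₁.lim + 34]
22. n10.idx = true  [true]
23. n11.acc = 0  [0]
24. n11.fin = true  [S.idx == true]
25. n12.mk = 2  [terminal]
26. n13.mk = 9  [terminal]
27. n11.hot = true  [e₀.mk == 2]
28. n10.fin = false  [false]
29. n10.lab = "yk"  ["yk"]
30. n10.lim = 6  [6]
31. n14.idx = "nz"  [terminal]
32. n0.fin = false  [S₁.lim == S₂.lim]
33. n0.lab = "nzzvuk"  [b.idx ++ S₁.lab]
34. n0.lim = 20  [len(b.idx) + 18]

"nzzvuk"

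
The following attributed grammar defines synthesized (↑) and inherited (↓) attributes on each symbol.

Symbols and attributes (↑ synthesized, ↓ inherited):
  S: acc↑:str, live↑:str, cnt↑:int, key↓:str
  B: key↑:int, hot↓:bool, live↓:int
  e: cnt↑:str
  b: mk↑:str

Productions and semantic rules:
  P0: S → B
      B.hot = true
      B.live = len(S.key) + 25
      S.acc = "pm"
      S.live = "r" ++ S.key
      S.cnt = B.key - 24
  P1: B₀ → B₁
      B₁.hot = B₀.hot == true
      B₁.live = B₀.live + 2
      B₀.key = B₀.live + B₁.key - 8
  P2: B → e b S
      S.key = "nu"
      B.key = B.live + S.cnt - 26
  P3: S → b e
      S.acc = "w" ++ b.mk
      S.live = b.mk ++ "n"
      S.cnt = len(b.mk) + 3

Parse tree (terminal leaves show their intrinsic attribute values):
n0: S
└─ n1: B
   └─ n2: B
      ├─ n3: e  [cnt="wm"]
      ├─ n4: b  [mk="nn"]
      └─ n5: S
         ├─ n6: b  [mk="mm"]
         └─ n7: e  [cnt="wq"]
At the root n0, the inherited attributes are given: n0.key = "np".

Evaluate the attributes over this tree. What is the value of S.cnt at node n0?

1. n0.key = "np"  [given at root]
2. n1.hot = true  [true]
3. n1.live = 27  [len(S.key) + 25]
4. n2.hot = true  [B₀.hot == true]
5. n2.live = 29  [B₀.live + 2]
6. n3.cnt = "wm"  [terminal]
7. n4.mk = "nn"  [terminal]
8. n5.key = "nu"  ["nu"]
9. n6.mk = "mm"  [terminal]
10. n7.cnt = "wq"  [terminal]
11. n5.acc = "wmm"  ["w" ++ b.mk]
12. n5.live = "mmn"  [b.mk ++ "n"]
13. n5.cnt = 5  [len(b.mk) + 3]
14. n2.key = 8  [B.live + S.cnt - 26]
15. n1.key = 27  [B₀.live + B₁.key - 8]
16. n0.acc = "pm"  ["pm"]
17. n0.live = "rnp"  ["r" ++ S.key]
18. n0.cnt = 3  [B.key - 24]

3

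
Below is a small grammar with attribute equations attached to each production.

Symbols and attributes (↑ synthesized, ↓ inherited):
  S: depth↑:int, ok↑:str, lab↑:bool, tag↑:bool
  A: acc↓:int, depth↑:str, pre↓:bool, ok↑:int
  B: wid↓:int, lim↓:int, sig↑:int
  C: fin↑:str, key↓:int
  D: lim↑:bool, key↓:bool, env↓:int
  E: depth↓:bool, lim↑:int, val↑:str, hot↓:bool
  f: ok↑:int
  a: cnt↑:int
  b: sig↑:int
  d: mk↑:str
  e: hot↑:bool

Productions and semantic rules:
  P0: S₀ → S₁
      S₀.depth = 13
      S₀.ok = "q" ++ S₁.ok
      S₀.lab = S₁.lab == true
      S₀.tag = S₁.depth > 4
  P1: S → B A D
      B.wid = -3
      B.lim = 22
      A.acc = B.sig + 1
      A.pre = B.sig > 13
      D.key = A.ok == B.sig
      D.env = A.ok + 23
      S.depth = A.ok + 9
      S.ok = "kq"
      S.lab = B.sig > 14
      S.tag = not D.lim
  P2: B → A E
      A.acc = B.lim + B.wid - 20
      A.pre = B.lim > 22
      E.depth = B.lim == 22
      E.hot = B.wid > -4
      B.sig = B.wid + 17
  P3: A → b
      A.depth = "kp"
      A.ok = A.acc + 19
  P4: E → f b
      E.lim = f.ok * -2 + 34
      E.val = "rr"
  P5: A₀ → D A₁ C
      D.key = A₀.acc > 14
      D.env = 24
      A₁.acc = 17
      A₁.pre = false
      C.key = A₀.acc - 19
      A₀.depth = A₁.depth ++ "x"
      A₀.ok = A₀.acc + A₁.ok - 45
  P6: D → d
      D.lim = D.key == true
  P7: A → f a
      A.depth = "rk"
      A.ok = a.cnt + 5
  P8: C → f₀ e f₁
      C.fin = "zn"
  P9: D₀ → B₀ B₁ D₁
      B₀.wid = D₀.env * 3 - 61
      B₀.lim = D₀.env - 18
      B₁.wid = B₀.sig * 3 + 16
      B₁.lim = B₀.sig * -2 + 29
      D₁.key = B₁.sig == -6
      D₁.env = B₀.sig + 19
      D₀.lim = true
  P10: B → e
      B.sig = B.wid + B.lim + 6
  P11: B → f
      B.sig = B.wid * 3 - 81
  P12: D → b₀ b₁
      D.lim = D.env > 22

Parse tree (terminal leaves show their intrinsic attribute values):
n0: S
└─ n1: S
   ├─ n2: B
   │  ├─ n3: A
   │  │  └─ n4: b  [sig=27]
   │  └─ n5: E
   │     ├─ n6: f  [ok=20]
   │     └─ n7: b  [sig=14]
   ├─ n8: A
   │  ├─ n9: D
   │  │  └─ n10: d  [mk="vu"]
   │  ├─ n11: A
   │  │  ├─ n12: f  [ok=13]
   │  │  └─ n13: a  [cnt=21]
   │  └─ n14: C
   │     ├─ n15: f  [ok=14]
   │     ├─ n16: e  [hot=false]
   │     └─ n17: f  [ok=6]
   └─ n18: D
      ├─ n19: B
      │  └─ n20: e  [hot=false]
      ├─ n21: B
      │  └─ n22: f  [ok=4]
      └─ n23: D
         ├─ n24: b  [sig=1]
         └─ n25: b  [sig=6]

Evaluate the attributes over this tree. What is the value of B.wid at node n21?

1. n2.wid = -3  [-3]
2. n2.lim = 22  [22]
3. n3.acc = -1  [B.lim + B.wid - 20]
4. n3.pre = false  [B.lim > 22]
5. n4.sig = 27  [terminal]
6. n3.depth = "kp"  ["kp"]
7. n3.ok = 18  [A.acc + 19]
8. n5.depth = true  [B.lim == 22]
9. n5.hot = true  [B.wid > -4]
10. n6.ok = 20  [terminal]
11. n7.sig = 14  [terminal]
12. n5.lim = -6  [f.ok * -2 + 34]
13. n5.val = "rr"  ["rr"]
14. n2.sig = 14  [B.wid + 17]
15. n8.acc = 15  [B.sig + 1]
16. n8.pre = true  [B.sig > 13]
17. n9.key = true  [A₀.acc > 14]
18. n9.env = 24  [24]
19. n10.mk = "vu"  [terminal]
20. n9.lim = true  [D.key == true]
21. n11.acc = 17  [17]
22. n11.pre = false  [false]
23. n12.ok = 13  [terminal]
24. n13.cnt = 21  [terminal]
25. n11.depth = "rk"  ["rk"]
26. n11.ok = 26  [a.cnt + 5]
27. n14.key = -4  [A₀.acc - 19]
28. n15.ok = 14  [terminal]
29. n16.hot = false  [terminal]
30. n17.ok = 6  [terminal]
31. n14.fin = "zn"  ["zn"]
32. n8.depth = "rkx"  [A₁.depth ++ "x"]
33. n8.ok = -4  [A₀.acc + A₁.ok - 45]
34. n18.key = false  [A.ok == B.sig]
35. n18.env = 19  [A.ok + 23]
36. n19.wid = -4  [D₀.env * 3 - 61]
37. n19.lim = 1  [D₀.env - 18]
38. n20.hot = false  [terminal]
39. n19.sig = 3  [B.wid + B.lim + 6]
40. n21.wid = 25  [B₀.sig * 3 + 16]
41. n21.lim = 23  [B₀.sig * -2 + 29]
42. n22.ok = 4  [terminal]
43. n21.sig = -6  [B.wid * 3 - 81]
44. n23.key = true  [B₁.sig == -6]
45. n23.env = 22  [B₀.sig + 19]
46. n24.sig = 1  [terminal]
47. n25.sig = 6  [terminal]
48. n23.lim = false  [D.env > 22]
49. n18.lim = true  [true]
50. n1.depth = 5  [A.ok + 9]
51. n1.ok = "kq"  ["kq"]
52. n1.lab = false  [B.sig > 14]
53. n1.tag = false  [not D.lim]
54. n0.depth = 13  [13]
55. n0.ok = "qkq"  ["q" ++ S₁.ok]
56. n0.lab = false  [S₁.lab == true]
57. n0.tag = true  [S₁.depth > 4]

25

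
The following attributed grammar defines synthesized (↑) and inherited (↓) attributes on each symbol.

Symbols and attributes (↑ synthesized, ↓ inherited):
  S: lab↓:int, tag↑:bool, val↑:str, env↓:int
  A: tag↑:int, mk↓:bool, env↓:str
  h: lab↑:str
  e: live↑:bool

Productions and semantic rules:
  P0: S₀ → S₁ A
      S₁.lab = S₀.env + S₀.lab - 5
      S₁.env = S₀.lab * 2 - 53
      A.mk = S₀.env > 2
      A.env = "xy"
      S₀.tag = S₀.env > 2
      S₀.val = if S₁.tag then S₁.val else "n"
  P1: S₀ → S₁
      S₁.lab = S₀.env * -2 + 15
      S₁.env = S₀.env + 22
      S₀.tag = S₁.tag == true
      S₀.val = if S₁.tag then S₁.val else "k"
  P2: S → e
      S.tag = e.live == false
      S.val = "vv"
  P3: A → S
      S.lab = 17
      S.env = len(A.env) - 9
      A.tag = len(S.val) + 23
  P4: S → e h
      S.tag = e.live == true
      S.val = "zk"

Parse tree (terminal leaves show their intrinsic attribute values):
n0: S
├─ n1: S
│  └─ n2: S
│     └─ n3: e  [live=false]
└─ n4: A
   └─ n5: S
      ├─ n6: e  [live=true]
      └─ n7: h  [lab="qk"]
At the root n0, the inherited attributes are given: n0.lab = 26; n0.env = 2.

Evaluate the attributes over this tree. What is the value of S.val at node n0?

"vv"

1. n0.lab = 26  [given at root]
2. n0.env = 2  [given at root]
3. n1.lab = 23  [S₀.env + S₀.lab - 5]
4. n1.env = -1  [S₀.lab * 2 - 53]
5. n2.lab = 17  [S₀.env * -2 + 15]
6. n2.env = 21  [S₀.env + 22]
7. n3.live = false  [terminal]
8. n2.tag = true  [e.live == false]
9. n2.val = "vv"  ["vv"]
10. n1.tag = true  [S₁.tag == true]
11. n1.val = "vv"  [if S₁.tag then S₁.val else "k"]
12. n4.mk = false  [S₀.env > 2]
13. n4.env = "xy"  ["xy"]
14. n5.lab = 17  [17]
15. n5.env = -7  [len(A.env) - 9]
16. n6.live = true  [terminal]
17. n7.lab = "qk"  [terminal]
18. n5.tag = true  [e.live == true]
19. n5.val = "zk"  ["zk"]
20. n4.tag = 25  [len(S.val) + 23]
21. n0.tag = false  [S₀.env > 2]
22. n0.val = "vv"  [if S₁.tag then S₁.val else "n"]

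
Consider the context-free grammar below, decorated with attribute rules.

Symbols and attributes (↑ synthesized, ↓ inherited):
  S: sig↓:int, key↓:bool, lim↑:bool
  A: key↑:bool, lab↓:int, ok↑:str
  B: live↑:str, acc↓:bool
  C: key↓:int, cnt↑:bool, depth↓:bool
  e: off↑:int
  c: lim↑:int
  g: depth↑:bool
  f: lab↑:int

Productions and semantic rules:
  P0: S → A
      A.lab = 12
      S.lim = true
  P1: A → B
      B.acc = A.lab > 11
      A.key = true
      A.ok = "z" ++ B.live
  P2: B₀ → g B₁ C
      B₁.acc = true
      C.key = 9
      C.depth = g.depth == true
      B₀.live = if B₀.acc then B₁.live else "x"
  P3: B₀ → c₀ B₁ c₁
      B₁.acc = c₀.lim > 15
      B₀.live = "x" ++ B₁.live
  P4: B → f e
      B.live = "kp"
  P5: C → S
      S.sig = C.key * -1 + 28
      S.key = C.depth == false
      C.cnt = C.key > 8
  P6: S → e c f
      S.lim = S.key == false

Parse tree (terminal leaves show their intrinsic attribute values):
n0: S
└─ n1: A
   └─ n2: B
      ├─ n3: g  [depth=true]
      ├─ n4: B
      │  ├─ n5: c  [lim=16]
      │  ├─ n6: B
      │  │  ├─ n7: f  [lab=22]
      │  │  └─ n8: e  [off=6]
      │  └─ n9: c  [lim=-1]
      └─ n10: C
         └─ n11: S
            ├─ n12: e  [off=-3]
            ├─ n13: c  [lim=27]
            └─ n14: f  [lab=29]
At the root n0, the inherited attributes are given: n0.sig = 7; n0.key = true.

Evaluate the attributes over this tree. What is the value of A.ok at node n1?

"zxkp"

1. n0.sig = 7  [given at root]
2. n0.key = true  [given at root]
3. n1.lab = 12  [12]
4. n2.acc = true  [A.lab > 11]
5. n3.depth = true  [terminal]
6. n4.acc = true  [true]
7. n5.lim = 16  [terminal]
8. n6.acc = true  [c₀.lim > 15]
9. n7.lab = 22  [terminal]
10. n8.off = 6  [terminal]
11. n6.live = "kp"  ["kp"]
12. n9.lim = -1  [terminal]
13. n4.live = "xkp"  ["x" ++ B₁.live]
14. n10.key = 9  [9]
15. n10.depth = true  [g.depth == true]
16. n11.sig = 19  [C.key * -1 + 28]
17. n11.key = false  [C.depth == false]
18. n12.off = -3  [terminal]
19. n13.lim = 27  [terminal]
20. n14.lab = 29  [terminal]
21. n11.lim = true  [S.key == false]
22. n10.cnt = true  [C.key > 8]
23. n2.live = "xkp"  [if B₀.acc then B₁.live else "x"]
24. n1.key = true  [true]
25. n1.ok = "zxkp"  ["z" ++ B.live]
26. n0.lim = true  [true]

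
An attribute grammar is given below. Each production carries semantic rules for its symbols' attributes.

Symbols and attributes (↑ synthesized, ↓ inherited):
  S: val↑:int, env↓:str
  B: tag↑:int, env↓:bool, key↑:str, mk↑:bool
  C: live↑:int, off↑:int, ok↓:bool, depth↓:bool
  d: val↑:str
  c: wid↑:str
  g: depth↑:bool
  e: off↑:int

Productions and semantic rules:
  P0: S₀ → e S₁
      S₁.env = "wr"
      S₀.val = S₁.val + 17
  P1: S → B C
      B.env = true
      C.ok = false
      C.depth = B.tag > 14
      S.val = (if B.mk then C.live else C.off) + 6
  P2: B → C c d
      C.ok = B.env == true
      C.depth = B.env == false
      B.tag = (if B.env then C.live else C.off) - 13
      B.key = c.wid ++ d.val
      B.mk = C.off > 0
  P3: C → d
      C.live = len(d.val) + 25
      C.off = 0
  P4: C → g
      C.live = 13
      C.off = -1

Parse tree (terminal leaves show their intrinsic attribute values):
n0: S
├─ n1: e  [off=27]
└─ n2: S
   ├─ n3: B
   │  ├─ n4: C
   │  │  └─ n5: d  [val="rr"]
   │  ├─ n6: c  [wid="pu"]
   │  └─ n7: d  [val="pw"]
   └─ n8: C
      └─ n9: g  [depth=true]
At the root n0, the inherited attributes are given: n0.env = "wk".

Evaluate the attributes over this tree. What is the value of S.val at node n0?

1. n0.env = "wk"  [given at root]
2. n1.off = 27  [terminal]
3. n2.env = "wr"  ["wr"]
4. n3.env = true  [true]
5. n4.ok = true  [B.env == true]
6. n4.depth = false  [B.env == false]
7. n5.val = "rr"  [terminal]
8. n4.live = 27  [len(d.val) + 25]
9. n4.off = 0  [0]
10. n6.wid = "pu"  [terminal]
11. n7.val = "pw"  [terminal]
12. n3.tag = 14  [(if B.env then C.live else C.off) - 13]
13. n3.key = "pupw"  [c.wid ++ d.val]
14. n3.mk = false  [C.off > 0]
15. n8.ok = false  [false]
16. n8.depth = false  [B.tag > 14]
17. n9.depth = true  [terminal]
18. n8.live = 13  [13]
19. n8.off = -1  [-1]
20. n2.val = 5  [(if B.mk then C.live else C.off) + 6]
21. n0.val = 22  [S₁.val + 17]

22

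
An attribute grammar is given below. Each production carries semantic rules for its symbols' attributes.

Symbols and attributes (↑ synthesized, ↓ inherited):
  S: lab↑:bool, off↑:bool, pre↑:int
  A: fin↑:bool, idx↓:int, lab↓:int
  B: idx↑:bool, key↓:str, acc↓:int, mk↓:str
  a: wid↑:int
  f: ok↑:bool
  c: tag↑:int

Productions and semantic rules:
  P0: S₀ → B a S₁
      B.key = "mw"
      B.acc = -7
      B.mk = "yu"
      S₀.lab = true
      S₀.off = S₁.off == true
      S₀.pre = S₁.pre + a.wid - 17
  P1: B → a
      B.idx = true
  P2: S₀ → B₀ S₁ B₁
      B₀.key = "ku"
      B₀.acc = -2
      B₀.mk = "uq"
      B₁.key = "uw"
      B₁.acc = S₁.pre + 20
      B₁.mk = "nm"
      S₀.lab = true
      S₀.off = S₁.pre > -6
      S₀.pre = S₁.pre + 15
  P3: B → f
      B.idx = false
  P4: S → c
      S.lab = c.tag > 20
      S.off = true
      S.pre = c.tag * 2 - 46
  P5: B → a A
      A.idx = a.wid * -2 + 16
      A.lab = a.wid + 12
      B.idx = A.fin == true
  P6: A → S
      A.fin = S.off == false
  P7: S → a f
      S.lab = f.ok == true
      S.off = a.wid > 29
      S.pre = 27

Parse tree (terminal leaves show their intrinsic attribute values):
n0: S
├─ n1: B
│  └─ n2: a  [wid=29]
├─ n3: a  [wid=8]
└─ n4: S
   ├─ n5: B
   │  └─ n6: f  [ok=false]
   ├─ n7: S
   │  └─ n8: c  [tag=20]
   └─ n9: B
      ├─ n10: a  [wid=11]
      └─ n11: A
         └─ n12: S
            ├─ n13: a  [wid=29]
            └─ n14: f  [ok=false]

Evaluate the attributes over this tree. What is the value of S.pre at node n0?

0

1. n1.key = "mw"  ["mw"]
2. n1.acc = -7  [-7]
3. n1.mk = "yu"  ["yu"]
4. n2.wid = 29  [terminal]
5. n1.idx = true  [true]
6. n3.wid = 8  [terminal]
7. n5.key = "ku"  ["ku"]
8. n5.acc = -2  [-2]
9. n5.mk = "uq"  ["uq"]
10. n6.ok = false  [terminal]
11. n5.idx = false  [false]
12. n8.tag = 20  [terminal]
13. n7.lab = false  [c.tag > 20]
14. n7.off = true  [true]
15. n7.pre = -6  [c.tag * 2 - 46]
16. n9.key = "uw"  ["uw"]
17. n9.acc = 14  [S₁.pre + 20]
18. n9.mk = "nm"  ["nm"]
19. n10.wid = 11  [terminal]
20. n11.idx = -6  [a.wid * -2 + 16]
21. n11.lab = 23  [a.wid + 12]
22. n13.wid = 29  [terminal]
23. n14.ok = false  [terminal]
24. n12.lab = false  [f.ok == true]
25. n12.off = false  [a.wid > 29]
26. n12.pre = 27  [27]
27. n11.fin = true  [S.off == false]
28. n9.idx = true  [A.fin == true]
29. n4.lab = true  [true]
30. n4.off = false  [S₁.pre > -6]
31. n4.pre = 9  [S₁.pre + 15]
32. n0.lab = true  [true]
33. n0.off = false  [S₁.off == true]
34. n0.pre = 0  [S₁.pre + a.wid - 17]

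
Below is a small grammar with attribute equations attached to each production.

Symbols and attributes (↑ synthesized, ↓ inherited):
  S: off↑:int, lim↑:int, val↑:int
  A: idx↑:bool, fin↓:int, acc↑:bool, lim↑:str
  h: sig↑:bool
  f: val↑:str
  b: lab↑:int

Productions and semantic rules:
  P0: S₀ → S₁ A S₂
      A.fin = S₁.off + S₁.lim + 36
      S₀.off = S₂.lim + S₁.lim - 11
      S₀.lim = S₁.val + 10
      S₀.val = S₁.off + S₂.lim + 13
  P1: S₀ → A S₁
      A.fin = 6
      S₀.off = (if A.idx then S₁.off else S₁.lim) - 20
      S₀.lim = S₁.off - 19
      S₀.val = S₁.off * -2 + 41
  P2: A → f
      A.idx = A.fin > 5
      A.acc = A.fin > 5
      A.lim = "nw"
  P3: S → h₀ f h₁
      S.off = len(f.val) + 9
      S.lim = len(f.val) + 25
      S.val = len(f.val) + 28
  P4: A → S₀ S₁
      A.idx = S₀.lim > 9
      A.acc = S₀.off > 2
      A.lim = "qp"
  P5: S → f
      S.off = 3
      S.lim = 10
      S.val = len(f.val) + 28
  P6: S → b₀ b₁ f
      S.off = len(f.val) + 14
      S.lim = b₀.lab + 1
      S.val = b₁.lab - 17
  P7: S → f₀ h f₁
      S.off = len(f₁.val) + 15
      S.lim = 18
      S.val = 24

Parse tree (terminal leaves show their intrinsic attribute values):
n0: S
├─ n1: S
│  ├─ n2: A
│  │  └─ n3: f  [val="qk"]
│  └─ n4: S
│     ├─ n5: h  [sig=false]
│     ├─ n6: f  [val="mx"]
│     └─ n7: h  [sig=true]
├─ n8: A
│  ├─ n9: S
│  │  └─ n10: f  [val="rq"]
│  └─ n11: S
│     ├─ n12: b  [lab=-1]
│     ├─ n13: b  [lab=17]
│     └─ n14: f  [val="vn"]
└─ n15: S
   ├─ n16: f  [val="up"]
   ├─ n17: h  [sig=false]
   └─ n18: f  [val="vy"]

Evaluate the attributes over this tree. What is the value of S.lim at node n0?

1. n2.fin = 6  [6]
2. n3.val = "qk"  [terminal]
3. n2.idx = true  [A.fin > 5]
4. n2.acc = true  [A.fin > 5]
5. n2.lim = "nw"  ["nw"]
6. n5.sig = false  [terminal]
7. n6.val = "mx"  [terminal]
8. n7.sig = true  [terminal]
9. n4.off = 11  [len(f.val) + 9]
10. n4.lim = 27  [len(f.val) + 25]
11. n4.val = 30  [len(f.val) + 28]
12. n1.off = -9  [(if A.idx then S₁.off else S₁.lim) - 20]
13. n1.lim = -8  [S₁.off - 19]
14. n1.val = 19  [S₁.off * -2 + 41]
15. n8.fin = 19  [S₁.off + S₁.lim + 36]
16. n10.val = "rq"  [terminal]
17. n9.off = 3  [3]
18. n9.lim = 10  [10]
19. n9.val = 30  [len(f.val) + 28]
20. n12.lab = -1  [terminal]
21. n13.lab = 17  [terminal]
22. n14.val = "vn"  [terminal]
23. n11.off = 16  [len(f.val) + 14]
24. n11.lim = 0  [b₀.lab + 1]
25. n11.val = 0  [b₁.lab - 17]
26. n8.idx = true  [S₀.lim > 9]
27. n8.acc = true  [S₀.off > 2]
28. n8.lim = "qp"  ["qp"]
29. n16.val = "up"  [terminal]
30. n17.sig = false  [terminal]
31. n18.val = "vy"  [terminal]
32. n15.off = 17  [len(f₁.val) + 15]
33. n15.lim = 18  [18]
34. n15.val = 24  [24]
35. n0.off = -1  [S₂.lim + S₁.lim - 11]
36. n0.lim = 29  [S₁.val + 10]
37. n0.val = 22  [S₁.off + S₂.lim + 13]

29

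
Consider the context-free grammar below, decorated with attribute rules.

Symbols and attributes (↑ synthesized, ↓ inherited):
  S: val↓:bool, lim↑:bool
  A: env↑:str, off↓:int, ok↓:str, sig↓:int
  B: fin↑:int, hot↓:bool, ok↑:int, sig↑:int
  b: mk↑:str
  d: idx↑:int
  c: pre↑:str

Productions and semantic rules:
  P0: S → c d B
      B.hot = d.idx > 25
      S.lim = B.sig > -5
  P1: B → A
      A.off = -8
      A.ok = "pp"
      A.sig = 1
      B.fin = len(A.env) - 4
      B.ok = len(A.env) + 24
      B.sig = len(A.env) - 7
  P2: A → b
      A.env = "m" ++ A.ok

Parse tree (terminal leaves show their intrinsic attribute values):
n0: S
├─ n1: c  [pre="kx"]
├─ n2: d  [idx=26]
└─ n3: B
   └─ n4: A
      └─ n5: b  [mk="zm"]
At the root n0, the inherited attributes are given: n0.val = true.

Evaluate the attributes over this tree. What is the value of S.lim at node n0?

1. n0.val = true  [given at root]
2. n1.pre = "kx"  [terminal]
3. n2.idx = 26  [terminal]
4. n3.hot = true  [d.idx > 25]
5. n4.off = -8  [-8]
6. n4.ok = "pp"  ["pp"]
7. n4.sig = 1  [1]
8. n5.mk = "zm"  [terminal]
9. n4.env = "mpp"  ["m" ++ A.ok]
10. n3.fin = -1  [len(A.env) - 4]
11. n3.ok = 27  [len(A.env) + 24]
12. n3.sig = -4  [len(A.env) - 7]
13. n0.lim = true  [B.sig > -5]

true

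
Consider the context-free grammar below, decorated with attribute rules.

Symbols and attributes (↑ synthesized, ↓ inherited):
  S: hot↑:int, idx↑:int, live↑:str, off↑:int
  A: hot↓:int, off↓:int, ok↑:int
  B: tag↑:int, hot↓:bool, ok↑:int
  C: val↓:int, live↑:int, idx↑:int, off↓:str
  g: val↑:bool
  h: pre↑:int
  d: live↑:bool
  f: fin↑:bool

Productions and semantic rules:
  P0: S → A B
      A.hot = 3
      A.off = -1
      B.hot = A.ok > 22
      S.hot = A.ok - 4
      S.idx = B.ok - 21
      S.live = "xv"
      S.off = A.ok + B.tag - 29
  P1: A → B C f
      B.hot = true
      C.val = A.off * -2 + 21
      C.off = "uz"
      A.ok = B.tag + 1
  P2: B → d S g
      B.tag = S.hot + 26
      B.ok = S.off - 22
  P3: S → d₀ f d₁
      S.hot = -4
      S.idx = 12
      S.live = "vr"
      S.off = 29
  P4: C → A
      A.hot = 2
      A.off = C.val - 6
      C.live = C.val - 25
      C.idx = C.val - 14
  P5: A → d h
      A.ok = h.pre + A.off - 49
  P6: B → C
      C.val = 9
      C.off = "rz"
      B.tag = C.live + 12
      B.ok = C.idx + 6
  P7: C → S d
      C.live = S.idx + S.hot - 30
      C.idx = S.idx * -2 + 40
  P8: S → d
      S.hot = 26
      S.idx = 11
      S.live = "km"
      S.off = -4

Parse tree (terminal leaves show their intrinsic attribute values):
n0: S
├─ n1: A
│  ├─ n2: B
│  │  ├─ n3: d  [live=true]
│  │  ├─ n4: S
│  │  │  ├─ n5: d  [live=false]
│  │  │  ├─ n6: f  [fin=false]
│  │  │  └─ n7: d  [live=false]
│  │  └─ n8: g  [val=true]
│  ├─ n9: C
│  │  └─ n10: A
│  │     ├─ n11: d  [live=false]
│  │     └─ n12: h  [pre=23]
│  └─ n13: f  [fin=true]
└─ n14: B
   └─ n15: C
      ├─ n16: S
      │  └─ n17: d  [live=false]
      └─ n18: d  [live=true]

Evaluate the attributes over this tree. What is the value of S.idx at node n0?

3

1. n1.hot = 3  [3]
2. n1.off = -1  [-1]
3. n2.hot = true  [true]
4. n3.live = true  [terminal]
5. n5.live = false  [terminal]
6. n6.fin = false  [terminal]
7. n7.live = false  [terminal]
8. n4.hot = -4  [-4]
9. n4.idx = 12  [12]
10. n4.live = "vr"  ["vr"]
11. n4.off = 29  [29]
12. n8.val = true  [terminal]
13. n2.tag = 22  [S.hot + 26]
14. n2.ok = 7  [S.off - 22]
15. n9.val = 23  [A.off * -2 + 21]
16. n9.off = "uz"  ["uz"]
17. n10.hot = 2  [2]
18. n10.off = 17  [C.val - 6]
19. n11.live = false  [terminal]
20. n12.pre = 23  [terminal]
21. n10.ok = -9  [h.pre + A.off - 49]
22. n9.live = -2  [C.val - 25]
23. n9.idx = 9  [C.val - 14]
24. n13.fin = true  [terminal]
25. n1.ok = 23  [B.tag + 1]
26. n14.hot = true  [A.ok > 22]
27. n15.val = 9  [9]
28. n15.off = "rz"  ["rz"]
29. n17.live = false  [terminal]
30. n16.hot = 26  [26]
31. n16.idx = 11  [11]
32. n16.live = "km"  ["km"]
33. n16.off = -4  [-4]
34. n18.live = true  [terminal]
35. n15.live = 7  [S.idx + S.hot - 30]
36. n15.idx = 18  [S.idx * -2 + 40]
37. n14.tag = 19  [C.live + 12]
38. n14.ok = 24  [C.idx + 6]
39. n0.hot = 19  [A.ok - 4]
40. n0.idx = 3  [B.ok - 21]
41. n0.live = "xv"  ["xv"]
42. n0.off = 13  [A.ok + B.tag - 29]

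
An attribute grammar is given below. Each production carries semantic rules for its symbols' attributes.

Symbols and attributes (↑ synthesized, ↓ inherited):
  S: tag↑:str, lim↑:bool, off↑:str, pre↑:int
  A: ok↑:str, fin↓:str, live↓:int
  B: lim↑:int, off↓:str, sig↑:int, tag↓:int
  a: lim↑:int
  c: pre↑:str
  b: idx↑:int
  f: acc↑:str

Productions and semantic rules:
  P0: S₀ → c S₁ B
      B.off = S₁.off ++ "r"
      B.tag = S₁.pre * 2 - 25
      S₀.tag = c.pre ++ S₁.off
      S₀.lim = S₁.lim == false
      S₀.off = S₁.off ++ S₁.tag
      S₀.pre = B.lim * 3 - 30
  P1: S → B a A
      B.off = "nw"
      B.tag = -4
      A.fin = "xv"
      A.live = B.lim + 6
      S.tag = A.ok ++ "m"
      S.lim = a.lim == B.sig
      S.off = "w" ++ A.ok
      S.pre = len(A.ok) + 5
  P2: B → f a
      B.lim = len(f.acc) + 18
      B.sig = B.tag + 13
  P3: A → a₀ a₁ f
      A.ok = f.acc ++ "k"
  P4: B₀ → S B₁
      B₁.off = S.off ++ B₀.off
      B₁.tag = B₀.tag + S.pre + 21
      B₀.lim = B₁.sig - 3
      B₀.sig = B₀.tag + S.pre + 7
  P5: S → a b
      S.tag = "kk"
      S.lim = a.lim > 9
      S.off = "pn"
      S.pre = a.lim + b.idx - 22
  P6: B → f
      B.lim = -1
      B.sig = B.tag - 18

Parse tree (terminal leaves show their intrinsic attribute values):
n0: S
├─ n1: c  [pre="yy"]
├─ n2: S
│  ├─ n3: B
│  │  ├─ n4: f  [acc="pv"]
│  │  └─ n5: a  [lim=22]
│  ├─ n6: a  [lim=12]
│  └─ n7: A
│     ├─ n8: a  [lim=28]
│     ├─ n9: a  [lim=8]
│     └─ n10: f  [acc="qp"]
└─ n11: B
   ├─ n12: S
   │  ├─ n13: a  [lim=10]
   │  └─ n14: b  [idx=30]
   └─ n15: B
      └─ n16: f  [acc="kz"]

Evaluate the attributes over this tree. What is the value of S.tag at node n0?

"yywqpk"

1. n1.pre = "yy"  [terminal]
2. n3.off = "nw"  ["nw"]
3. n3.tag = -4  [-4]
4. n4.acc = "pv"  [terminal]
5. n5.lim = 22  [terminal]
6. n3.lim = 20  [len(f.acc) + 18]
7. n3.sig = 9  [B.tag + 13]
8. n6.lim = 12  [terminal]
9. n7.fin = "xv"  ["xv"]
10. n7.live = 26  [B.lim + 6]
11. n8.lim = 28  [terminal]
12. n9.lim = 8  [terminal]
13. n10.acc = "qp"  [terminal]
14. n7.ok = "qpk"  [f.acc ++ "k"]
15. n2.tag = "qpkm"  [A.ok ++ "m"]
16. n2.lim = false  [a.lim == B.sig]
17. n2.off = "wqpk"  ["w" ++ A.ok]
18. n2.pre = 8  [len(A.ok) + 5]
19. n11.off = "wqpkr"  [S₁.off ++ "r"]
20. n11.tag = -9  [S₁.pre * 2 - 25]
21. n13.lim = 10  [terminal]
22. n14.idx = 30  [terminal]
23. n12.tag = "kk"  ["kk"]
24. n12.lim = true  [a.lim > 9]
25. n12.off = "pn"  ["pn"]
26. n12.pre = 18  [a.lim + b.idx - 22]
27. n15.off = "pnwqpkr"  [S.off ++ B₀.off]
28. n15.tag = 30  [B₀.tag + S.pre + 21]
29. n16.acc = "kz"  [terminal]
30. n15.lim = -1  [-1]
31. n15.sig = 12  [B.tag - 18]
32. n11.lim = 9  [B₁.sig - 3]
33. n11.sig = 16  [B₀.tag + S.pre + 7]
34. n0.tag = "yywqpk"  [c.pre ++ S₁.off]
35. n0.lim = true  [S₁.lim == false]
36. n0.off = "wqpkqpkm"  [S₁.off ++ S₁.tag]
37. n0.pre = -3  [B.lim * 3 - 30]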